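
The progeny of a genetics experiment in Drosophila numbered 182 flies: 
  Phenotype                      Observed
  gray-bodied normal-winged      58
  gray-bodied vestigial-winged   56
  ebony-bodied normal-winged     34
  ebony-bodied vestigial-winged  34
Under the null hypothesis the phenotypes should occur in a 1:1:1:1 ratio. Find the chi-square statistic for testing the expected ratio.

11.670

The 1:1:1:1 ratio has 4 parts, so with N = 182 the expected counts are:
  gray-bodied normal-winged: 182 × 1/4 = 45.5
  gray-bodied vestigial-winged: 182 × 1/4 = 45.5
  ebony-bodied normal-winged: 182 × 1/4 = 45.5
  ebony-bodied vestigial-winged: 182 × 1/4 = 45.5
χ² = Σ (O − E)² / E
  gray-bodied normal-winged: (58 − 45.5)² / 45.5 = 3.4341
  gray-bodied vestigial-winged: (56 − 45.5)² / 45.5 = 2.4231
  ebony-bodied normal-winged: (34 − 45.5)² / 45.5 = 2.9066
  ebony-bodied vestigial-winged: (34 − 45.5)² / 45.5 = 2.9066
χ² = 3.4341 + 2.4231 + 2.9066 + 2.9066 = 11.6704 ≈ 11.670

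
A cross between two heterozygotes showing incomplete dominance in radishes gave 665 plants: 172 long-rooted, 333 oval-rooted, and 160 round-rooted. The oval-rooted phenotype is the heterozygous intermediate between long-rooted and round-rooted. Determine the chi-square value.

With incomplete dominance, a heterozygote × heterozygote cross gives a 1:2:1 phenotypic ratio.
Under the 1:2:1 hypothesis (Σ ratio = 4, N = 665):
  long-rooted: 665 × 1/4 = 166.25
  oval-rooted: 665 × 2/4 = 332.5
  round-rooted: 665 × 1/4 = 166.25
χ² = Σ (O − E)² / E
  long-rooted: (172 − 166.25)² / 166.25 = 0.1989
  oval-rooted: (333 − 332.5)² / 332.5 = 0.0008
  round-rooted: (160 − 166.25)² / 166.25 = 0.2350
χ² = 0.1989 + 0.0008 + 0.2350 = 0.4347 ≈ 0.435

0.435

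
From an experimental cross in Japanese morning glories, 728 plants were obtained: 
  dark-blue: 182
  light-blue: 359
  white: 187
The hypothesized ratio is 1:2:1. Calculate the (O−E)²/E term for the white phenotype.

Total ratio parts = 4. Expected numbers out of 728:
  dark-blue: 728 × 1/4 = 182
  light-blue: 728 × 2/4 = 364
  white: 728 × 1/4 = 182
Contribution of white: (187 − 182)² / 182 = 0.1374

0.137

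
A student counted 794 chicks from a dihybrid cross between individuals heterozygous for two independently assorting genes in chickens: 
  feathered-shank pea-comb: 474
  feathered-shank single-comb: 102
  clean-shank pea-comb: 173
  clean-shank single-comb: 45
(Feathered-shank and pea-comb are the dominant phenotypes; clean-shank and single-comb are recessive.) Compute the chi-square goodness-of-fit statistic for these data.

20.777

A dihybrid F₂ with independent assortment and complete dominance at both loci gives a 9:3:3:1 phenotypic ratio.
Under the 9:3:3:1 hypothesis (Σ ratio = 16, N = 794):
  feathered-shank pea-comb: 794 × 9/16 = 446.625
  feathered-shank single-comb: 794 × 3/16 = 148.875
  clean-shank pea-comb: 794 × 3/16 = 148.875
  clean-shank single-comb: 794 × 1/16 = 49.625
χ² = Σ (O − E)² / E
  feathered-shank pea-comb: (474 − 446.625)² / 446.625 = 1.6779
  feathered-shank single-comb: (102 − 148.875)² / 148.875 = 14.7591
  clean-shank pea-comb: (173 − 148.875)² / 148.875 = 3.9094
  clean-shank single-comb: (45 − 49.625)² / 49.625 = 0.4310
χ² = 1.6779 + 14.7591 + 3.9094 + 0.4310 = 20.7774 ≈ 20.777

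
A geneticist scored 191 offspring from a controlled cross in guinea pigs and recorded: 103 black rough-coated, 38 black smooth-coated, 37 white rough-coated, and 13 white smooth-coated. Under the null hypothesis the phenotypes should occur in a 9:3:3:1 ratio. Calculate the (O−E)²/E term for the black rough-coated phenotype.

0.183

Expected counts for N = 191 under a 9:3:3:1 ratio (total parts = 16):
  black rough-coated: 191 × 9/16 = 107.4375
  black smooth-coated: 191 × 3/16 = 35.8125
  white rough-coated: 191 × 3/16 = 35.8125
  white smooth-coated: 191 × 1/16 = 11.9375
Contribution of black rough-coated: (103 − 107.4375)² / 107.4375 = 0.1833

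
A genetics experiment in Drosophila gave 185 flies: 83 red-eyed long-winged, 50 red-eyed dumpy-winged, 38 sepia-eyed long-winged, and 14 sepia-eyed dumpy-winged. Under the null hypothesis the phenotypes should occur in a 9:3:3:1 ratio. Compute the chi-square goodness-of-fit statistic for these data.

11.853

Under the 9:3:3:1 hypothesis (Σ ratio = 16, N = 185):
  red-eyed long-winged: 185 × 9/16 = 104.0625
  red-eyed dumpy-winged: 185 × 3/16 = 34.6875
  sepia-eyed long-winged: 185 × 3/16 = 34.6875
  sepia-eyed dumpy-winged: 185 × 1/16 = 11.5625
χ² = Σ (O − E)² / E
  red-eyed long-winged: (83 − 104.0625)² / 104.0625 = 4.2631
  red-eyed dumpy-winged: (50 − 34.6875)² / 34.6875 = 6.7596
  sepia-eyed long-winged: (38 − 34.6875)² / 34.6875 = 0.3163
  sepia-eyed dumpy-winged: (14 − 11.5625)² / 11.5625 = 0.5139
χ² = 4.2631 + 6.7596 + 0.3163 + 0.5139 = 11.8529 ≈ 11.853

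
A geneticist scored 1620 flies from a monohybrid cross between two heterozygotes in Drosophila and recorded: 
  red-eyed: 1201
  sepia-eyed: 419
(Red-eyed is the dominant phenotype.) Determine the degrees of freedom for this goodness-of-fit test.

For a monohybrid cross between heterozygotes with complete dominance, the expected phenotypic ratio is 3:1.
A goodness-of-fit test with 2 phenotype classes has df = 2 − 1 = 1.

1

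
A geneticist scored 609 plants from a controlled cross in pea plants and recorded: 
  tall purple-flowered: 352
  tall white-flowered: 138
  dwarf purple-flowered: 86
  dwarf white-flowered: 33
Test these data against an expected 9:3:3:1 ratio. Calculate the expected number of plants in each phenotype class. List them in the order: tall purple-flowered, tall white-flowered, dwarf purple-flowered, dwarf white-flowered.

Total ratio parts = 16. Expected numbers out of 609:
  tall purple-flowered: 609 × 9/16 = 342.5625
  tall white-flowered: 609 × 3/16 = 114.1875
  dwarf purple-flowered: 609 × 3/16 = 114.1875
  dwarf white-flowered: 609 × 1/16 = 38.0625

342.5625, 114.1875, 114.1875, 38.0625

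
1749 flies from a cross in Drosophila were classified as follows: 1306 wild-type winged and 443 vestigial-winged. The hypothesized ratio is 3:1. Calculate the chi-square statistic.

The 3:1 ratio has 4 parts, so with N = 1749 the expected counts are:
  wild-type winged: 1749 × 3/4 = 1311.75
  vestigial-winged: 1749 × 1/4 = 437.25
χ² = Σ (O − E)² / E
  wild-type winged: (1306 − 1311.75)² / 1311.75 = 0.0252
  vestigial-winged: (443 − 437.25)² / 437.25 = 0.0756
χ² = 0.0252 + 0.0756 = 0.1008 ≈ 0.101

0.101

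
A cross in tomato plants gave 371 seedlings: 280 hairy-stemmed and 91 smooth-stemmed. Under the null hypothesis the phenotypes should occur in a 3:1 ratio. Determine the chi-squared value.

0.044

Under the 3:1 hypothesis (Σ ratio = 4, N = 371):
  hairy-stemmed: 371 × 3/4 = 278.25
  smooth-stemmed: 371 × 1/4 = 92.75
χ² = Σ (O − E)² / E
  hairy-stemmed: (280 − 278.25)² / 278.25 = 0.0110
  smooth-stemmed: (91 − 92.75)² / 92.75 = 0.0330
χ² = 0.0110 + 0.0330 = 0.044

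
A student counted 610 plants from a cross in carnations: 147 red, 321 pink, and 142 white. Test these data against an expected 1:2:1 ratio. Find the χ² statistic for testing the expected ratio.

1.761

Total ratio parts = 4. Expected numbers out of 610:
  red: 610 × 1/4 = 152.5
  pink: 610 × 2/4 = 305
  white: 610 × 1/4 = 152.5
χ² = Σ (O − E)² / E
  red: (147 − 152.5)² / 152.5 = 0.1984
  pink: (321 − 305)² / 305 = 0.8393
  white: (142 − 152.5)² / 152.5 = 0.7230
χ² = 0.1984 + 0.8393 + 0.7230 = 1.7607 ≈ 1.761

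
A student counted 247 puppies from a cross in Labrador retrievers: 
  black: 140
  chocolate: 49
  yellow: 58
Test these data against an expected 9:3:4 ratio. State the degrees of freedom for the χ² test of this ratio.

A goodness-of-fit test with 3 phenotype classes has df = 3 − 1 = 2.

2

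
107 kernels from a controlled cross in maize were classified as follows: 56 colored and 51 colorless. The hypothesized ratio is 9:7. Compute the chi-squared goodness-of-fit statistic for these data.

The 9:7 ratio has 16 parts, so with N = 107 the expected counts are:
  colored: 107 × 9/16 = 60.1875
  colorless: 107 × 7/16 = 46.8125
χ² = Σ (O − E)² / E
  colored: (56 − 60.1875)² / 60.1875 = 0.2913
  colorless: (51 − 46.8125)² / 46.8125 = 0.3746
χ² = 0.2913 + 0.3746 = 0.6659 ≈ 0.666

0.666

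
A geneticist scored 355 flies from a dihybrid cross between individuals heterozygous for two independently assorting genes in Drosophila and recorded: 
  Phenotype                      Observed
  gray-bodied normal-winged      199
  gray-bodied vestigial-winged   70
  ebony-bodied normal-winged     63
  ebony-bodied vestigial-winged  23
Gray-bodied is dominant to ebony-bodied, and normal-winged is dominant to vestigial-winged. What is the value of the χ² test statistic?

A dihybrid F₂ with independent assortment and complete dominance at both loci gives a 9:3:3:1 phenotypic ratio.
Expected counts for N = 355 under a 9:3:3:1 ratio (total parts = 16):
  gray-bodied normal-winged: 355 × 9/16 = 199.6875
  gray-bodied vestigial-winged: 355 × 3/16 = 66.5625
  ebony-bodied normal-winged: 355 × 3/16 = 66.5625
  ebony-bodied vestigial-winged: 355 × 1/16 = 22.1875
χ² = Σ (O − E)² / E
  gray-bodied normal-winged: (199 − 199.6875)² / 199.6875 = 0.0024
  gray-bodied vestigial-winged: (70 − 66.5625)² / 66.5625 = 0.1775
  ebony-bodied normal-winged: (63 − 66.5625)² / 66.5625 = 0.1907
  ebony-bodied vestigial-winged: (23 − 22.1875)² / 22.1875 = 0.0298
χ² = 0.0024 + 0.1775 + 0.1907 + 0.0298 = 0.4004 ≈ 0.400

0.400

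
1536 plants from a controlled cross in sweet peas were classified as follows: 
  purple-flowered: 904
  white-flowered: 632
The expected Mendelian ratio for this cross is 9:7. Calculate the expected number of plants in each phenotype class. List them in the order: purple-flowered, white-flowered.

The 9:7 ratio has 16 parts, so with N = 1536 the expected counts are:
  purple-flowered: 1536 × 9/16 = 864
  white-flowered: 1536 × 7/16 = 672

864, 672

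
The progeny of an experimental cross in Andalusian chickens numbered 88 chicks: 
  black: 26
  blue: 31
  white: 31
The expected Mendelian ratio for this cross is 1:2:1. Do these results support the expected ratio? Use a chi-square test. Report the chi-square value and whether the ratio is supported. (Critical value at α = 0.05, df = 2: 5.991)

8.250; not consistent

The 1:2:1 ratio has 4 parts, so with N = 88 the expected counts are:
  black: 88 × 1/4 = 22
  blue: 88 × 2/4 = 44
  white: 88 × 1/4 = 22
χ² = Σ (O − E)² / E
  black: (26 − 22)² / 22 = 0.7273
  blue: (31 − 44)² / 44 = 3.8409
  white: (31 − 22)² / 22 = 3.6818
χ² = 0.7273 + 3.8409 + 3.6818 = 8.250
Degrees of freedom = 3 − 1 = 2; critical value at α = 0.05 is 5.991.
Since 8.250 > 5.991, we reject the null hypothesis — the data do not fit the 1:2:1 ratio.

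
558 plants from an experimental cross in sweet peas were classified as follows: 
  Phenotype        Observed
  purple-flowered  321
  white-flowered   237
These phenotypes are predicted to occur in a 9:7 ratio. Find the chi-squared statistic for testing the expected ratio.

0.370

Under the 9:7 hypothesis (Σ ratio = 16, N = 558):
  purple-flowered: 558 × 9/16 = 313.875
  white-flowered: 558 × 7/16 = 244.125
χ² = Σ (O − E)² / E
  purple-flowered: (321 − 313.875)² / 313.875 = 0.1617
  white-flowered: (237 − 244.125)² / 244.125 = 0.2079
χ² = 0.1617 + 0.2079 = 0.3696 ≈ 0.370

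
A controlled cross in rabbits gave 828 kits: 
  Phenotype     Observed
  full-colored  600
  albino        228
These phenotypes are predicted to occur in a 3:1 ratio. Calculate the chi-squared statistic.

2.841

Under the 3:1 hypothesis (Σ ratio = 4, N = 828):
  full-colored: 828 × 3/4 = 621
  albino: 828 × 1/4 = 207
χ² = Σ (O − E)² / E
  full-colored: (600 − 621)² / 621 = 0.7101
  albino: (228 − 207)² / 207 = 2.1304
χ² = 0.7101 + 2.1304 = 2.8405 ≈ 2.841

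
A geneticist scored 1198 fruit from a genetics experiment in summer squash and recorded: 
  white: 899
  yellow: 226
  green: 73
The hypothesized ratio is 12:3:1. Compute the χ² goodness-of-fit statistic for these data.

0.056

Expected counts for N = 1198 under a 12:3:1 ratio (total parts = 16):
  white: 1198 × 12/16 = 898.5
  yellow: 1198 × 3/16 = 224.625
  green: 1198 × 1/16 = 74.875
χ² = Σ (O − E)² / E
  white: (899 − 898.5)² / 898.5 = 0.0003
  yellow: (226 − 224.625)² / 224.625 = 0.0084
  green: (73 − 74.875)² / 74.875 = 0.0470
χ² = 0.0003 + 0.0084 + 0.0470 = 0.0557 ≈ 0.056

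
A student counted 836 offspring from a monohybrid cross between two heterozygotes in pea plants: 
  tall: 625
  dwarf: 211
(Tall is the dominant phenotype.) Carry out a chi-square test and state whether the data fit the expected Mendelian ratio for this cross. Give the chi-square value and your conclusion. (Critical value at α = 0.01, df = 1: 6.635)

For a monohybrid cross between heterozygotes with complete dominance, the expected phenotypic ratio is 3:1.
Total ratio parts = 4. Expected numbers out of 836:
  tall: 836 × 3/4 = 627
  dwarf: 836 × 1/4 = 209
χ² = Σ (O − E)² / E
  tall: (625 − 627)² / 627 = 0.0064
  dwarf: (211 − 209)² / 209 = 0.0191
χ² = 0.0064 + 0.0191 = 0.0255 ≈ 0.026
Degrees of freedom = 2 − 1 = 1; critical value at α = 0.01 is 6.635.
Since 0.026 < 6.635, we fail to reject the null hypothesis — the data are consistent with the 3:1 ratio.

0.026; consistent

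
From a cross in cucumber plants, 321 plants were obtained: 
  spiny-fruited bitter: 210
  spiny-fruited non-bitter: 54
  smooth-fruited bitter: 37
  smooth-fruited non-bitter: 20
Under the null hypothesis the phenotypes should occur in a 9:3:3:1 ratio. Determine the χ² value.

14.369

Total ratio parts = 16. Expected numbers out of 321:
  spiny-fruited bitter: 321 × 9/16 = 180.5625
  spiny-fruited non-bitter: 321 × 3/16 = 60.1875
  smooth-fruited bitter: 321 × 3/16 = 60.1875
  smooth-fruited non-bitter: 321 × 1/16 = 20.0625
χ² = Σ (O − E)² / E
  spiny-fruited bitter: (210 − 180.5625)² / 180.5625 = 4.7993
  spiny-fruited non-bitter: (54 − 60.1875)² / 60.1875 = 0.6361
  smooth-fruited bitter: (37 − 60.1875)² / 60.1875 = 8.9331
  smooth-fruited non-bitter: (20 − 20.0625)² / 20.0625 = 0.0002
χ² = 4.7993 + 0.6361 + 8.9331 + 0.0002 = 14.3687 ≈ 14.369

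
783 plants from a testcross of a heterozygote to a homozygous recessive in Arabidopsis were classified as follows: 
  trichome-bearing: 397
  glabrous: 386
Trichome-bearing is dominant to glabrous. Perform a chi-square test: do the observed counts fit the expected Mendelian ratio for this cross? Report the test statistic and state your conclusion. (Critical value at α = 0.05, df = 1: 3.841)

A testcross of a heterozygote (Aa × aa) gives a 1:1 phenotypic ratio.
The 1:1 ratio has 2 parts, so with N = 783 the expected counts are:
  trichome-bearing: 783 × 1/2 = 391.5
  glabrous: 783 × 1/2 = 391.5
χ² = Σ (O − E)² / E
  trichome-bearing: (397 − 391.5)² / 391.5 = 0.0773
  glabrous: (386 − 391.5)² / 391.5 = 0.0773
χ² = 0.0773 + 0.0773 = 0.1546 ≈ 0.155
Degrees of freedom = 2 − 1 = 1; critical value at α = 0.05 is 3.841.
Since 0.155 < 3.841, we fail to reject the null hypothesis — the data are consistent with the 1:1 ratio.

0.155; consistent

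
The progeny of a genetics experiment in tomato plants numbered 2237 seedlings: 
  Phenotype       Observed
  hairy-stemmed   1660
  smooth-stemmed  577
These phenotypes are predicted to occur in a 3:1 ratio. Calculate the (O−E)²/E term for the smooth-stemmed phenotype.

Under the 3:1 hypothesis (Σ ratio = 4, N = 2237):
  hairy-stemmed: 2237 × 3/4 = 1677.75
  smooth-stemmed: 2237 × 1/4 = 559.25
Contribution of smooth-stemmed: (577 − 559.25)² / 559.25 = 0.5634

0.563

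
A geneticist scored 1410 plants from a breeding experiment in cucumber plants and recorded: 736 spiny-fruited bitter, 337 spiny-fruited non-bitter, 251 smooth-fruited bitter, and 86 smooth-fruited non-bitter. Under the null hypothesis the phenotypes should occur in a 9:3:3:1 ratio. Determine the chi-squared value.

Total ratio parts = 16. Expected numbers out of 1410:
  spiny-fruited bitter: 1410 × 9/16 = 793.125
  spiny-fruited non-bitter: 1410 × 3/16 = 264.375
  smooth-fruited bitter: 1410 × 3/16 = 264.375
  smooth-fruited non-bitter: 1410 × 1/16 = 88.125
χ² = Σ (O − E)² / E
  spiny-fruited bitter: (736 − 793.125)² / 793.125 = 4.1144
  spiny-fruited non-bitter: (337 − 264.375)² / 264.375 = 19.9504
  smooth-fruited bitter: (251 − 264.375)² / 264.375 = 0.6767
  smooth-fruited non-bitter: (86 − 88.125)² / 88.125 = 0.0512
χ² = 4.1144 + 19.9504 + 0.6767 + 0.0512 = 24.7927 ≈ 24.793

24.793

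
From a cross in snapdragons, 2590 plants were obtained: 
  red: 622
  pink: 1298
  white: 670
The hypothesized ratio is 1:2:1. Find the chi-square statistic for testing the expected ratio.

The 1:2:1 ratio has 4 parts, so with N = 2590 the expected counts are:
  red: 2590 × 1/4 = 647.5
  pink: 2590 × 2/4 = 1295
  white: 2590 × 1/4 = 647.5
χ² = Σ (O − E)² / E
  red: (622 − 647.5)² / 647.5 = 1.0042
  pink: (1298 − 1295)² / 1295 = 0.0069
  white: (670 − 647.5)² / 647.5 = 0.7819
χ² = 1.0042 + 0.0069 + 0.7819 = 1.793

1.793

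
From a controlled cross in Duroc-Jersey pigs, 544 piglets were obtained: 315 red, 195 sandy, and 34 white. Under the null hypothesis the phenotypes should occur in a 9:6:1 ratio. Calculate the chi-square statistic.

0.662

Expected counts for N = 544 under a 9:6:1 ratio (total parts = 16):
  red: 544 × 9/16 = 306
  sandy: 544 × 6/16 = 204
  white: 544 × 1/16 = 34
χ² = Σ (O − E)² / E
  red: (315 − 306)² / 306 = 0.2647
  sandy: (195 − 204)² / 204 = 0.3971
  white: (34 − 34)² / 34 = 0.0000
χ² = 0.2647 + 0.3971 + 0.0000 = 0.6618 ≈ 0.662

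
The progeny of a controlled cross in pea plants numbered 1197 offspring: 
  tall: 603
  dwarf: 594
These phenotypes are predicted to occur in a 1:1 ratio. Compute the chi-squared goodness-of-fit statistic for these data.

0.068

Expected counts for N = 1197 under a 1:1 ratio (total parts = 2):
  tall: 1197 × 1/2 = 598.5
  dwarf: 1197 × 1/2 = 598.5
χ² = Σ (O − E)² / E
  tall: (603 − 598.5)² / 598.5 = 0.0338
  dwarf: (594 − 598.5)² / 598.5 = 0.0338
χ² = 0.0338 + 0.0338 = 0.0676 ≈ 0.068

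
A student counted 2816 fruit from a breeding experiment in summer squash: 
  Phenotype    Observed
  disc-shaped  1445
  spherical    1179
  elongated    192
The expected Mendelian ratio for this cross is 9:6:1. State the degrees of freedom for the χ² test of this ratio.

2

A goodness-of-fit test with 3 phenotype classes has df = 3 − 1 = 2.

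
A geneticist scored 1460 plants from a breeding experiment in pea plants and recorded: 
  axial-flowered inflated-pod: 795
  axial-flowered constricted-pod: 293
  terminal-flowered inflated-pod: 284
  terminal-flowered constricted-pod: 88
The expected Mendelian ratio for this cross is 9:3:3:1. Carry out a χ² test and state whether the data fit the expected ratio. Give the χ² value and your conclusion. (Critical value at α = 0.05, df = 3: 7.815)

2.692; consistent

Expected counts for N = 1460 under a 9:3:3:1 ratio (total parts = 16):
  axial-flowered inflated-pod: 1460 × 9/16 = 821.25
  axial-flowered constricted-pod: 1460 × 3/16 = 273.75
  terminal-flowered inflated-pod: 1460 × 3/16 = 273.75
  terminal-flowered constricted-pod: 1460 × 1/16 = 91.25
χ² = Σ (O − E)² / E
  axial-flowered inflated-pod: (795 − 821.25)² / 821.25 = 0.8390
  axial-flowered constricted-pod: (293 − 273.75)² / 273.75 = 1.3537
  terminal-flowered inflated-pod: (284 − 273.75)² / 273.75 = 0.3838
  terminal-flowered constricted-pod: (88 − 91.25)² / 91.25 = 0.1158
χ² = 0.8390 + 1.3537 + 0.3838 + 0.1158 = 2.6923 ≈ 2.692
Degrees of freedom = 4 − 1 = 3; critical value at α = 0.05 is 7.815.
Since 2.692 < 7.815, we fail to reject the null hypothesis — the data are consistent with the 9:3:3:1 ratio.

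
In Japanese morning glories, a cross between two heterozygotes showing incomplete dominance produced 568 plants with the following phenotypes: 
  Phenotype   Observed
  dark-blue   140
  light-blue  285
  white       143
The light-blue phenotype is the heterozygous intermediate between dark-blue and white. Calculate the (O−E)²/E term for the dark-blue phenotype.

0.028

With incomplete dominance, a heterozygote × heterozygote cross gives a 1:2:1 phenotypic ratio.
Under the 1:2:1 hypothesis (Σ ratio = 4, N = 568):
  dark-blue: 568 × 1/4 = 142
  light-blue: 568 × 2/4 = 284
  white: 568 × 1/4 = 142
Contribution of dark-blue: (140 − 142)² / 142 = 0.0282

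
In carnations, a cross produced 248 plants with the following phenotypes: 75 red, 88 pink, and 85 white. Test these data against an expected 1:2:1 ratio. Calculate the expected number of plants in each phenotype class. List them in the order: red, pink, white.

62, 124, 62

Total ratio parts = 4. Expected numbers out of 248:
  red: 248 × 1/4 = 62
  pink: 248 × 2/4 = 124
  white: 248 × 1/4 = 62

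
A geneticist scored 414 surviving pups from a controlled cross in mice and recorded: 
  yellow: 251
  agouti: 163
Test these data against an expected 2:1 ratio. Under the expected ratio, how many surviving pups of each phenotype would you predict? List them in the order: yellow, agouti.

276, 138

The 2:1 ratio has 3 parts, so with N = 414 the expected counts are:
  yellow: 414 × 2/3 = 276
  agouti: 414 × 1/3 = 138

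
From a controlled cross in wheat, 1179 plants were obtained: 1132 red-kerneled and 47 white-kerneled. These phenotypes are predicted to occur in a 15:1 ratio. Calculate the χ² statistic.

10.310

Total ratio parts = 16. Expected numbers out of 1179:
  red-kerneled: 1179 × 15/16 = 1105.3125
  white-kerneled: 1179 × 1/16 = 73.6875
χ² = Σ (O − E)² / E
  red-kerneled: (1132 − 1105.3125)² / 1105.3125 = 0.6444
  white-kerneled: (47 − 73.6875)² / 73.6875 = 9.6654
χ² = 0.6444 + 9.6654 = 10.3098 ≈ 10.310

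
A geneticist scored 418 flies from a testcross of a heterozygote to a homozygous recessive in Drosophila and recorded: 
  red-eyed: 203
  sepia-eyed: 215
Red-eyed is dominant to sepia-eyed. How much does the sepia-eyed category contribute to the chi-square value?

0.172

A testcross of a heterozygote (Aa × aa) gives a 1:1 phenotypic ratio.
Expected counts for N = 418 under a 1:1 ratio (total parts = 2):
  red-eyed: 418 × 1/2 = 209
  sepia-eyed: 418 × 1/2 = 209
Contribution of sepia-eyed: (215 − 209)² / 209 = 0.1722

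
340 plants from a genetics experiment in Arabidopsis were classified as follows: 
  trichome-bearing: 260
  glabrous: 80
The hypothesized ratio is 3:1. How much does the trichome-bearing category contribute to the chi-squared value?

0.098

The 3:1 ratio has 4 parts, so with N = 340 the expected counts are:
  trichome-bearing: 340 × 3/4 = 255
  glabrous: 340 × 1/4 = 85
Contribution of trichome-bearing: (260 − 255)² / 255 = 0.0980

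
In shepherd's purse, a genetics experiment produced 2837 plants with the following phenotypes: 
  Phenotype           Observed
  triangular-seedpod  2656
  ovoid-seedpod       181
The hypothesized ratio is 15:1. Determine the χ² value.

Under the 15:1 hypothesis (Σ ratio = 16, N = 2837):
  triangular-seedpod: 2837 × 15/16 = 2659.6875
  ovoid-seedpod: 2837 × 1/16 = 177.3125
χ² = Σ (O − E)² / E
  triangular-seedpod: (2656 − 2659.6875)² / 2659.6875 = 0.0051
  ovoid-seedpod: (181 − 177.3125)² / 177.3125 = 0.0767
χ² = 0.0051 + 0.0767 = 0.0818 ≈ 0.082

0.082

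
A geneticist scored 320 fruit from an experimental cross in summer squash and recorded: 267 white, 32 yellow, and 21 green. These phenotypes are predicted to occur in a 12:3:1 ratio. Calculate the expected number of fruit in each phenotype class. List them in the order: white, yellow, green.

The 12:3:1 ratio has 16 parts, so with N = 320 the expected counts are:
  white: 320 × 12/16 = 240
  yellow: 320 × 3/16 = 60
  green: 320 × 1/16 = 20

240, 60, 20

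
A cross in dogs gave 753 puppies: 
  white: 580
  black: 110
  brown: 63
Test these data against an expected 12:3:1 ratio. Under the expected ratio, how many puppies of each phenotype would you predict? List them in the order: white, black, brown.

564.75, 141.1875, 47.0625

Under the 12:3:1 hypothesis (Σ ratio = 16, N = 753):
  white: 753 × 12/16 = 564.75
  black: 753 × 3/16 = 141.1875
  brown: 753 × 1/16 = 47.0625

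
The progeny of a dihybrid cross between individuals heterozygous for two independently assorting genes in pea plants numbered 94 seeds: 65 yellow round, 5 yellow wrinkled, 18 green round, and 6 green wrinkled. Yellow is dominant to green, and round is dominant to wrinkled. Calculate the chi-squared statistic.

A dihybrid F₂ with independent assortment and complete dominance at both loci gives a 9:3:3:1 phenotypic ratio.
Total ratio parts = 16. Expected numbers out of 94:
  yellow round: 94 × 9/16 = 52.875
  yellow wrinkled: 94 × 3/16 = 17.625
  green round: 94 × 3/16 = 17.625
  green wrinkled: 94 × 1/16 = 5.875
χ² = Σ (O − E)² / E
  yellow round: (65 − 52.875)² / 52.875 = 2.7804
  yellow wrinkled: (5 − 17.625)² / 17.625 = 9.0434
  green round: (18 − 17.625)² / 17.625 = 0.0080
  green wrinkled: (6 − 5.875)² / 5.875 = 0.0027
χ² = 2.7804 + 9.0434 + 0.0080 + 0.0027 = 11.8345 ≈ 11.835

11.835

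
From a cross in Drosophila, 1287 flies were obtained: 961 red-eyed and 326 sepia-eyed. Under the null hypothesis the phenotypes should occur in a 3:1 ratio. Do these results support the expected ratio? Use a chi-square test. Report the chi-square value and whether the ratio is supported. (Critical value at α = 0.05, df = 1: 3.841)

0.075; consistent

Under the 3:1 hypothesis (Σ ratio = 4, N = 1287):
  red-eyed: 1287 × 3/4 = 965.25
  sepia-eyed: 1287 × 1/4 = 321.75
χ² = Σ (O − E)² / E
  red-eyed: (961 − 965.25)² / 965.25 = 0.0187
  sepia-eyed: (326 − 321.75)² / 321.75 = 0.0561
χ² = 0.0187 + 0.0561 = 0.0748 ≈ 0.075
Degrees of freedom = 2 − 1 = 1; critical value at α = 0.05 is 3.841.
Since 0.075 < 3.841, we fail to reject the null hypothesis — the data are consistent with the 3:1 ratio.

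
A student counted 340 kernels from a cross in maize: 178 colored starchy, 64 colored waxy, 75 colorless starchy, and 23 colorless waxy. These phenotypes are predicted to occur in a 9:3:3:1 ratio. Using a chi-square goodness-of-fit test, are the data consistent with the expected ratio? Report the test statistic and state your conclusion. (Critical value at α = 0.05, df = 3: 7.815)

Expected counts for N = 340 under a 9:3:3:1 ratio (total parts = 16):
  colored starchy: 340 × 9/16 = 191.25
  colored waxy: 340 × 3/16 = 63.75
  colorless starchy: 340 × 3/16 = 63.75
  colorless waxy: 340 × 1/16 = 21.25
χ² = Σ (O − E)² / E
  colored starchy: (178 − 191.25)² / 191.25 = 0.9180
  colored waxy: (64 − 63.75)² / 63.75 = 0.0010
  colorless starchy: (75 − 63.75)² / 63.75 = 1.9853
  colorless waxy: (23 − 21.25)² / 21.25 = 0.1441
χ² = 0.9180 + 0.0010 + 1.9853 + 0.1441 = 3.0484 ≈ 3.048
Degrees of freedom = 4 − 1 = 3; critical value at α = 0.05 is 7.815.
Since 3.048 < 7.815, we fail to reject the null hypothesis — the data are consistent with the 9:3:3:1 ratio.

3.048; consistent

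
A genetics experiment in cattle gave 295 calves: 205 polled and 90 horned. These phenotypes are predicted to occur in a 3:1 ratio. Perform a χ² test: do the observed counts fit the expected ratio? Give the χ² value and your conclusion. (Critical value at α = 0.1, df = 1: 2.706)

4.774; not consistent

The 3:1 ratio has 4 parts, so with N = 295 the expected counts are:
  polled: 295 × 3/4 = 221.25
  horned: 295 × 1/4 = 73.75
χ² = Σ (O − E)² / E
  polled: (205 − 221.25)² / 221.25 = 1.1935
  horned: (90 − 73.75)² / 73.75 = 3.5805
χ² = 1.1935 + 3.5805 = 4.774
Degrees of freedom = 2 − 1 = 1; critical value at α = 0.1 is 2.706.
Since 4.774 > 2.706, we reject the null hypothesis — the data do not fit the 3:1 ratio.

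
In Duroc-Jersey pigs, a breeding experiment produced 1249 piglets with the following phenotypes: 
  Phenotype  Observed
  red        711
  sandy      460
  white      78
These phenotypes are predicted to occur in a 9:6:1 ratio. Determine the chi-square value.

Under the 9:6:1 hypothesis (Σ ratio = 16, N = 1249):
  red: 1249 × 9/16 = 702.5625
  sandy: 1249 × 6/16 = 468.375
  white: 1249 × 1/16 = 78.0625
χ² = Σ (O − E)² / E
  red: (711 − 702.5625)² / 702.5625 = 0.1013
  sandy: (460 − 468.375)² / 468.375 = 0.1498
  white: (78 − 78.0625)² / 78.0625 = 0.0001
χ² = 0.1013 + 0.1498 + 0.0001 = 0.2512 ≈ 0.251

0.251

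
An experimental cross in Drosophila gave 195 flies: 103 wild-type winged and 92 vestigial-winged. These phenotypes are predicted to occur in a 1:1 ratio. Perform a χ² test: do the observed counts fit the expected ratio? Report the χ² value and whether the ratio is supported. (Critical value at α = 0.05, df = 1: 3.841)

Under the 1:1 hypothesis (Σ ratio = 2, N = 195):
  wild-type winged: 195 × 1/2 = 97.5
  vestigial-winged: 195 × 1/2 = 97.5
χ² = Σ (O − E)² / E
  wild-type winged: (103 − 97.5)² / 97.5 = 0.3103
  vestigial-winged: (92 − 97.5)² / 97.5 = 0.3103
χ² = 0.3103 + 0.3103 = 0.6206 ≈ 0.621
Degrees of freedom = 2 − 1 = 1; critical value at α = 0.05 is 3.841.
Since 0.621 < 3.841, we fail to reject the null hypothesis — the data are consistent with the 1:1 ratio.

0.621; consistent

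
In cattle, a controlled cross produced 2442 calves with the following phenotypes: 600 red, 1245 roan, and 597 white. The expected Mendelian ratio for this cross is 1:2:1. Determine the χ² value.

Total ratio parts = 4. Expected numbers out of 2442:
  red: 2442 × 1/4 = 610.5
  roan: 2442 × 2/4 = 1221
  white: 2442 × 1/4 = 610.5
χ² = Σ (O − E)² / E
  red: (600 − 610.5)² / 610.5 = 0.1806
  roan: (1245 − 1221)² / 1221 = 0.4717
  white: (597 − 610.5)² / 610.5 = 0.2985
χ² = 0.1806 + 0.4717 + 0.2985 = 0.9508 ≈ 0.951

0.951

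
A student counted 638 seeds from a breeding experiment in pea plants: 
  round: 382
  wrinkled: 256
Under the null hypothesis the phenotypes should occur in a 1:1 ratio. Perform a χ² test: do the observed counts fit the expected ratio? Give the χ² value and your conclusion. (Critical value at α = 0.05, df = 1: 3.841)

24.884; not consistent

The 1:1 ratio has 2 parts, so with N = 638 the expected counts are:
  round: 638 × 1/2 = 319
  wrinkled: 638 × 1/2 = 319
χ² = Σ (O − E)² / E
  round: (382 − 319)² / 319 = 12.4420
  wrinkled: (256 − 319)² / 319 = 12.4420
χ² = 12.4420 + 12.4420 = 24.884
Degrees of freedom = 2 − 1 = 1; critical value at α = 0.05 is 3.841.
Since 24.884 > 3.841, we reject the null hypothesis — the data do not fit the 1:1 ratio.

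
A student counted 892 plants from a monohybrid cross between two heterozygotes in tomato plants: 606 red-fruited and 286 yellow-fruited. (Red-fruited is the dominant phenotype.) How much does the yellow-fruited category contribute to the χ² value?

17.798

For a monohybrid cross between heterozygotes with complete dominance, the expected phenotypic ratio is 3:1.
Under the 3:1 hypothesis (Σ ratio = 4, N = 892):
  red-fruited: 892 × 3/4 = 669
  yellow-fruited: 892 × 1/4 = 223
Contribution of yellow-fruited: (286 − 223)² / 223 = 17.7982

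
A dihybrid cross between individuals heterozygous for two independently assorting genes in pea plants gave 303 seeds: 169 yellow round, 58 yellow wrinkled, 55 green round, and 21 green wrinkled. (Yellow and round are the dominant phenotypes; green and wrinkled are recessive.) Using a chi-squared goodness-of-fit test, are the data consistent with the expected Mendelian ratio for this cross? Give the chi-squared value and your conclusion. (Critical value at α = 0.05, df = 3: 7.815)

0.319; consistent

A dihybrid F₂ with independent assortment and complete dominance at both loci gives a 9:3:3:1 phenotypic ratio.
Under the 9:3:3:1 hypothesis (Σ ratio = 16, N = 303):
  yellow round: 303 × 9/16 = 170.4375
  yellow wrinkled: 303 × 3/16 = 56.8125
  green round: 303 × 3/16 = 56.8125
  green wrinkled: 303 × 1/16 = 18.9375
χ² = Σ (O − E)² / E
  yellow round: (169 − 170.4375)² / 170.4375 = 0.0121
  yellow wrinkled: (58 − 56.8125)² / 56.8125 = 0.0248
  green round: (55 − 56.8125)² / 56.8125 = 0.0578
  green wrinkled: (21 − 18.9375)² / 18.9375 = 0.2246
χ² = 0.0121 + 0.0248 + 0.0578 + 0.2246 = 0.3193 ≈ 0.319
Degrees of freedom = 4 − 1 = 3; critical value at α = 0.05 is 7.815.
Since 0.319 < 7.815, we fail to reject the null hypothesis — the data are consistent with the 9:3:3:1 ratio.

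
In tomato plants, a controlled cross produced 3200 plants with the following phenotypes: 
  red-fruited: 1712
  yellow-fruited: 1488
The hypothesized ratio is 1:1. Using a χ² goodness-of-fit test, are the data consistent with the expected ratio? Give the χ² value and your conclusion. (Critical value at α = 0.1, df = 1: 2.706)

15.680; not consistent

Expected counts for N = 3200 under a 1:1 ratio (total parts = 2):
  red-fruited: 3200 × 1/2 = 1600
  yellow-fruited: 3200 × 1/2 = 1600
χ² = Σ (O − E)² / E
  red-fruited: (1712 − 1600)² / 1600 = 7.8400
  yellow-fruited: (1488 − 1600)² / 1600 = 7.8400
χ² = 7.8400 + 7.8400 = 15.680
Degrees of freedom = 2 − 1 = 1; critical value at α = 0.1 is 2.706.
Since 15.680 > 2.706, we reject the null hypothesis — the data do not fit the 1:1 ratio.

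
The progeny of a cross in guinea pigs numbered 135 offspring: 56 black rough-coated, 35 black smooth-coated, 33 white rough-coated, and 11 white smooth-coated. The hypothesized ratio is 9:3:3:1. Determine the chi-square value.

The 9:3:3:1 ratio has 16 parts, so with N = 135 the expected counts are:
  black rough-coated: 135 × 9/16 = 75.9375
  black smooth-coated: 135 × 3/16 = 25.3125
  white rough-coated: 135 × 3/16 = 25.3125
  white smooth-coated: 135 × 1/16 = 8.4375
χ² = Σ (O − E)² / E
  black rough-coated: (56 − 75.9375)² / 75.9375 = 5.2346
  black smooth-coated: (35 − 25.3125)² / 25.3125 = 3.7076
  white rough-coated: (33 − 25.3125)² / 25.3125 = 2.3347
  white smooth-coated: (11 − 8.4375)² / 8.4375 = 0.7782
χ² = 5.2346 + 3.7076 + 2.3347 + 0.7782 = 12.0551 ≈ 12.055

12.055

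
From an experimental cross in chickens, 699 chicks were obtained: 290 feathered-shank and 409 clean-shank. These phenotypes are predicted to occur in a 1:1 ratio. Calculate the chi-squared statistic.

20.259

Under the 1:1 hypothesis (Σ ratio = 2, N = 699):
  feathered-shank: 699 × 1/2 = 349.5
  clean-shank: 699 × 1/2 = 349.5
χ² = Σ (O − E)² / E
  feathered-shank: (290 − 349.5)² / 349.5 = 10.1295
  clean-shank: (409 − 349.5)² / 349.5 = 10.1295
χ² = 10.1295 + 10.1295 = 20.259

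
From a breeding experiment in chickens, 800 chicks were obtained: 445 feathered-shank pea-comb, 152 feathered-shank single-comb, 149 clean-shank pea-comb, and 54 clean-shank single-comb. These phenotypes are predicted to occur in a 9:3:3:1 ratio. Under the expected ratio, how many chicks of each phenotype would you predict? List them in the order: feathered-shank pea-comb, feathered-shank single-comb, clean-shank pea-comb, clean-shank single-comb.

450, 150, 150, 50

Under the 9:3:3:1 hypothesis (Σ ratio = 16, N = 800):
  feathered-shank pea-comb: 800 × 9/16 = 450
  feathered-shank single-comb: 800 × 3/16 = 150
  clean-shank pea-comb: 800 × 3/16 = 150
  clean-shank single-comb: 800 × 1/16 = 50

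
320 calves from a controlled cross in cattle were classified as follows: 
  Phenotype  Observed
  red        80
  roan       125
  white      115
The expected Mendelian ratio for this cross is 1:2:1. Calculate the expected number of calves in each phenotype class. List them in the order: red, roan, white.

Total ratio parts = 4. Expected numbers out of 320:
  red: 320 × 1/4 = 80
  roan: 320 × 2/4 = 160
  white: 320 × 1/4 = 80

80, 160, 80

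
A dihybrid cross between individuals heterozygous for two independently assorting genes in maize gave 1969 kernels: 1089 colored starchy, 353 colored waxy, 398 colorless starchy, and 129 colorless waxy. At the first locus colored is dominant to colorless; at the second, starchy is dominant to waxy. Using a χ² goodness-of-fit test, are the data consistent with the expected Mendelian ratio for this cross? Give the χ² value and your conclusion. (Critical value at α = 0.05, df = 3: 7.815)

A dihybrid F₂ with independent assortment and complete dominance at both loci gives a 9:3:3:1 phenotypic ratio.
Expected counts for N = 1969 under a 9:3:3:1 ratio (total parts = 16):
  colored starchy: 1969 × 9/16 = 1107.5625
  colored waxy: 1969 × 3/16 = 369.1875
  colorless starchy: 1969 × 3/16 = 369.1875
  colorless waxy: 1969 × 1/16 = 123.0625
χ² = Σ (O − E)² / E
  colored starchy: (1089 − 1107.5625)² / 1107.5625 = 0.3111
  colored waxy: (353 − 369.1875)² / 369.1875 = 0.7098
  colorless starchy: (398 − 369.1875)² / 369.1875 = 2.2486
  colorless waxy: (129 − 123.0625)² / 123.0625 = 0.2865
χ² = 0.3111 + 0.7098 + 2.2486 + 0.2865 = 3.556
Degrees of freedom = 4 − 1 = 3; critical value at α = 0.05 is 7.815.
Since 3.556 < 7.815, we fail to reject the null hypothesis — the data are consistent with the 9:3:3:1 ratio.

3.556; consistent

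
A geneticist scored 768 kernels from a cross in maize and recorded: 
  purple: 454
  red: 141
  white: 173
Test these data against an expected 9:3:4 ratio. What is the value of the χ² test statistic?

Expected counts for N = 768 under a 9:3:4 ratio (total parts = 16):
  purple: 768 × 9/16 = 432
  red: 768 × 3/16 = 144
  white: 768 × 4/16 = 192
χ² = Σ (O − E)² / E
  purple: (454 − 432)² / 432 = 1.1204
  red: (141 − 144)² / 144 = 0.0625
  white: (173 − 192)² / 192 = 1.8802
χ² = 1.1204 + 0.0625 + 1.8802 = 3.0631 ≈ 3.063

3.063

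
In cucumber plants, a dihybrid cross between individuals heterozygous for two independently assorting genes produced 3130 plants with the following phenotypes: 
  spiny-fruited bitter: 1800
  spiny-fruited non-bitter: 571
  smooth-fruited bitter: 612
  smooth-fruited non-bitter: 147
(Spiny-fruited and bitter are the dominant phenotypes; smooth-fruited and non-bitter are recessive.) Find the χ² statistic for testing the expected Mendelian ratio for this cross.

A dihybrid F₂ with independent assortment and complete dominance at both loci gives a 9:3:3:1 phenotypic ratio.
Expected counts for N = 3130 under a 9:3:3:1 ratio (total parts = 16):
  spiny-fruited bitter: 3130 × 9/16 = 1760.625
  spiny-fruited non-bitter: 3130 × 3/16 = 586.875
  smooth-fruited bitter: 3130 × 3/16 = 586.875
  smooth-fruited non-bitter: 3130 × 1/16 = 195.625
χ² = Σ (O − E)² / E
  spiny-fruited bitter: (1800 − 1760.625)² / 1760.625 = 0.8806
  spiny-fruited non-bitter: (571 − 586.875)² / 586.875 = 0.4294
  smooth-fruited bitter: (612 − 586.875)² / 586.875 = 1.0756
  smooth-fruited non-bitter: (147 − 195.625)² / 195.625 = 12.0863
χ² = 0.8806 + 0.4294 + 1.0756 + 12.0863 = 14.4719 ≈ 14.472

14.472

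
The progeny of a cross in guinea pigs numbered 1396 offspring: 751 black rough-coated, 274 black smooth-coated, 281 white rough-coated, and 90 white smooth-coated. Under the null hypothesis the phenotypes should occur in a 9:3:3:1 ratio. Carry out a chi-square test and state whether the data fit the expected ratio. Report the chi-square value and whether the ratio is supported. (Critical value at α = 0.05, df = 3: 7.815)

3.570; consistent

Under the 9:3:3:1 hypothesis (Σ ratio = 16, N = 1396):
  black rough-coated: 1396 × 9/16 = 785.25
  black smooth-coated: 1396 × 3/16 = 261.75
  white rough-coated: 1396 × 3/16 = 261.75
  white smooth-coated: 1396 × 1/16 = 87.25
χ² = Σ (O − E)² / E
  black rough-coated: (751 − 785.25)² / 785.25 = 1.4939
  black smooth-coated: (274 − 261.75)² / 261.75 = 0.5733
  white rough-coated: (281 − 261.75)² / 261.75 = 1.4157
  white smooth-coated: (90 − 87.25)² / 87.25 = 0.0867
χ² = 1.4939 + 0.5733 + 1.4157 + 0.0867 = 3.5696 ≈ 3.570
Degrees of freedom = 4 − 1 = 3; critical value at α = 0.05 is 7.815.
Since 3.570 < 7.815, we fail to reject the null hypothesis — the data are consistent with the 9:3:3:1 ratio.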